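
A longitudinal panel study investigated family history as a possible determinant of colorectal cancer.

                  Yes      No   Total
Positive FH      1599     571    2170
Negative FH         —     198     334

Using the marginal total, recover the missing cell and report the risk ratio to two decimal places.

The missing cell is in the unexposed row: 334 − 198 = 136.
So a = 1599, b = 571, c = 136, d = 198.
RR = [a/(a+b)] / [c/(c+d)] = (1599/2170) / (136/334) = 0.73687/0.40719 = 1.80966

1.81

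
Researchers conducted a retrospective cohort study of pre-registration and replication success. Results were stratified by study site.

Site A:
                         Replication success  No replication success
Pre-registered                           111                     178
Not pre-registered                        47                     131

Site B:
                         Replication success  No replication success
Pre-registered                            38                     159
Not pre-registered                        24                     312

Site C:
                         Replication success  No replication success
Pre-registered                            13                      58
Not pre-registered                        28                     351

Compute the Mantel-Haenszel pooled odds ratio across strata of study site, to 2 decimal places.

OR_MH = Σ(aᵢdᵢ/nᵢ) / Σ(bᵢcᵢ/nᵢ), where nᵢ is the stratum total.
Stratum 1 (Site A): n = 467; a·d/n = 111·131/467 = 31.1370; b·c/n = 178·47/467 = 17.9143
Stratum 2 (Site B): n = 533; a·d/n = 38·312/533 = 22.2439; b·c/n = 159·24/533 = 7.1595
Stratum 3 (Site C): n = 450; a·d/n = 13·351/450 = 10.1400; b·c/n = 58·28/450 = 3.6089
OR_MH = (31.1370 + 22.2439 + 10.1400) / (17.9143 + 7.1595 + 3.6089) = 63.5209 / 28.6827 = 2.21461

2.21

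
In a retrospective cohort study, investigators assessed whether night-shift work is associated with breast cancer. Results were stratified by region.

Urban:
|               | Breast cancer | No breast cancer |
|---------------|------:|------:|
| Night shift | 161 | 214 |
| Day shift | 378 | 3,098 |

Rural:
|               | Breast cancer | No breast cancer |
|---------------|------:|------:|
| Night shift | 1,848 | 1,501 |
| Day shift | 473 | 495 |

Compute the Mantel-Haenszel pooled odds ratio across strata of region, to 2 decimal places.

1.84

OR_MH = Σ(aᵢdᵢ/nᵢ) / Σ(bᵢcᵢ/nᵢ), where nᵢ is the stratum total.
Stratum 1 (Urban): n = 3851; a·d/n = 161·3098/3851 = 129.5191; b·c/n = 214·378/3851 = 21.0055
Stratum 2 (Rural): n = 4317; a·d/n = 1848·495/4317 = 211.8972; b·c/n = 1501·473/4317 = 164.4598
OR_MH = (129.5191 + 211.8972) / (21.0055 + 164.4598) = 341.4162 / 185.4653 = 1.84086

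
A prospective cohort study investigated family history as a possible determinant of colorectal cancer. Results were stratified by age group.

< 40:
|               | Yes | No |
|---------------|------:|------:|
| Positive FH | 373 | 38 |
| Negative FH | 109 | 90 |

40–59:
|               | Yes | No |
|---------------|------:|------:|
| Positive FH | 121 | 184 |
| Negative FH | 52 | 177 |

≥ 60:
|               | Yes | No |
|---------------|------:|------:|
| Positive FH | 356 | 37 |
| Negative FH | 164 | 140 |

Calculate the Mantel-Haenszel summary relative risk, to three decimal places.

RR_MH = Σ(aᵢ·n₀ᵢ/nᵢ) / Σ(cᵢ·n₁ᵢ/nᵢ), with n₁ᵢ = aᵢ+bᵢ (exposed), n₀ᵢ = cᵢ+dᵢ (unexposed), nᵢ = n₁ᵢ+n₀ᵢ.
Stratum 1 (< 40): n₁ = 411, n₀ = 199, n = 610; a·n₀/n = 373·199/610 = 121.6836; c·n₁/n = 109·411/610 = 73.4410
Stratum 2 (40–59): n₁ = 305, n₀ = 229, n = 534; a·n₀/n = 121·229/534 = 51.8895; c·n₁/n = 52·305/534 = 29.7004
Stratum 3 (≥ 60): n₁ = 393, n₀ = 304, n = 697; a·n₀/n = 356·304/697 = 155.2712; c·n₁/n = 164·393/697 = 92.4706
RR_MH = (121.6836 + 51.8895 + 155.2712) / (73.4410 + 29.7004 + 92.4706) = 328.8443 / 195.6119 = 1.68111

1.681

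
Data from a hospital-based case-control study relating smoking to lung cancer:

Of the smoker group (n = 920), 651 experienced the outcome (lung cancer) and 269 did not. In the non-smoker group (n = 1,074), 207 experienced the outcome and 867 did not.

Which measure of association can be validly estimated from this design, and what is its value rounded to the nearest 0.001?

10.136

From the description: a = 651, b = 269, c = 207, d = 867.
This is a hospital-based case-control study: participants were sampled on outcome status, so risks in the source population cannot be estimated directly — relative risk is not valid here. The odds ratio is the appropriate measure.
OR = (a·d)/(b·c) = (651 × 867) / (269 × 207) = 564417 / 55683 = 10.13625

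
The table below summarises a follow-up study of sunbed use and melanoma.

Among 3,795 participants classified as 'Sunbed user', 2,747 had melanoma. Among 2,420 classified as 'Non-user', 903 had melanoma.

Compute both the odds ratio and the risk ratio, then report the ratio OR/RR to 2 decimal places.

From the description: a = 2747, b = 1048, c = 903, d = 1517.
OR = (2747·1517)/(1048·903) = 4167199/946344 = 4.40347
Risk in exposed = 2747/3795 = 0.72385; risk in unexposed = 903/2420 = 0.37314; RR = 1.93988
OR/RR = 4.40347 / 1.93988 = 2.26997
The outcome is not rare, so the OR lies further from 1 than the RR.

2.27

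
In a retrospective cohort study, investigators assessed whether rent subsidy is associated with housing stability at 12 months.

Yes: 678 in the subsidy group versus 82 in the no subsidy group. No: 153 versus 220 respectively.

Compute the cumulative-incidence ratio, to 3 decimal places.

From the description: a = 678, b = 153, c = 82, d = 220.
Risk in exposed = 678/831 = 0.81588; risk in unexposed = 82/302 = 0.27152.
RR = 0.81588 / 0.27152 = 3.00484
The risk among the exposed is 3.00 times that among the unexposed.

3.005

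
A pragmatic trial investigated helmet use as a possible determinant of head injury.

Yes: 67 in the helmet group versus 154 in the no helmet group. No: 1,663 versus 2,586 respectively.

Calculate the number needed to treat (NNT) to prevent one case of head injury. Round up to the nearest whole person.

Risk in treated group = 67/1730 = 0.03873; risk in control = 154/2740 = 0.05620.
Absolute risk reduction = 0.05620 − 0.03873 = 0.01748
NNT = 1 / ARR = 1 / 0.01748 = 57.221 → round up → 58

58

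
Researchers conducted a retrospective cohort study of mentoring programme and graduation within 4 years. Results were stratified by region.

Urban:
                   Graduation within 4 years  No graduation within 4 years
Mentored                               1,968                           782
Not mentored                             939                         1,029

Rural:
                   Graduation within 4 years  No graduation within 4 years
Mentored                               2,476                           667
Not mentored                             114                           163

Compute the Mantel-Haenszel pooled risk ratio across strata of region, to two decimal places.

1.57

RR_MH = Σ(aᵢ·n₀ᵢ/nᵢ) / Σ(cᵢ·n₁ᵢ/nᵢ), with n₁ᵢ = aᵢ+bᵢ (exposed), n₀ᵢ = cᵢ+dᵢ (unexposed), nᵢ = n₁ᵢ+n₀ᵢ.
Stratum 1 (Urban): n₁ = 2750, n₀ = 1968, n = 4718; a·n₀/n = 1968·1968/4718 = 820.9038; c·n₁/n = 939·2750/4718 = 547.3188
Stratum 2 (Rural): n₁ = 3143, n₀ = 277, n = 3420; a·n₀/n = 2476·277/3420 = 200.5415; c·n₁/n = 114·3143/3420 = 104.7667
RR_MH = (820.9038 + 200.5415) / (547.3188 + 104.7667) = 1021.4453 / 652.0854 = 1.56643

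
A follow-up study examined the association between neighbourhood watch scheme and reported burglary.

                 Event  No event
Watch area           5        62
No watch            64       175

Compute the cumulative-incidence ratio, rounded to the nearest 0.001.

Cells: a = 5, b = 62, c = 64, d = 175.
Risk in exposed = 5/67 = 0.07463; risk in unexposed = 64/239 = 0.26778.
RR = 0.07463 / 0.26778 = 0.27868
The risk is 72% lower among the exposed than among the unexposed.

0.279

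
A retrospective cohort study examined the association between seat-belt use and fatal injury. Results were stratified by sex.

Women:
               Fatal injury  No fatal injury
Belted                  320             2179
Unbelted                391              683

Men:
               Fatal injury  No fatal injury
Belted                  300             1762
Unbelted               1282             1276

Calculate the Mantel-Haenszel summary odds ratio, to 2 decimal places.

OR_MH = Σ(aᵢdᵢ/nᵢ) / Σ(bᵢcᵢ/nᵢ), where nᵢ is the stratum total.
Stratum 1 (Women): n = 3573; a·d/n = 320·683/3573 = 61.1699; b·c/n = 2179·391/3573 = 238.4520
Stratum 2 (Men): n = 4620; a·d/n = 300·1276/4620 = 82.8571; b·c/n = 1762·1282/4620 = 488.9359
OR_MH = (61.1699 + 82.8571) / (238.4520 + 488.9359) = 144.0270 / 727.3879 = 0.19801

0.20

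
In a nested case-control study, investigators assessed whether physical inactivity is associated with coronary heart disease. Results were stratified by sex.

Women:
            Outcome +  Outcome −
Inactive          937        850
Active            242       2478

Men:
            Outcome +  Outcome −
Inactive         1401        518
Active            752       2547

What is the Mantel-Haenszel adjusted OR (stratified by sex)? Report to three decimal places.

OR_MH = Σ(aᵢdᵢ/nᵢ) / Σ(bᵢcᵢ/nᵢ), where nᵢ is the stratum total.
Stratum 1 (Women): n = 4507; a·d/n = 937·2478/4507 = 515.1733; b·c/n = 850·242/4507 = 45.6401
Stratum 2 (Men): n = 5218; a·d/n = 1401·2547/5218 = 683.8534; b·c/n = 518·752/5218 = 74.6524
OR_MH = (515.1733 + 683.8534) / (45.6401 + 74.6524) = 1199.0267 / 120.2925 = 9.96760

9.968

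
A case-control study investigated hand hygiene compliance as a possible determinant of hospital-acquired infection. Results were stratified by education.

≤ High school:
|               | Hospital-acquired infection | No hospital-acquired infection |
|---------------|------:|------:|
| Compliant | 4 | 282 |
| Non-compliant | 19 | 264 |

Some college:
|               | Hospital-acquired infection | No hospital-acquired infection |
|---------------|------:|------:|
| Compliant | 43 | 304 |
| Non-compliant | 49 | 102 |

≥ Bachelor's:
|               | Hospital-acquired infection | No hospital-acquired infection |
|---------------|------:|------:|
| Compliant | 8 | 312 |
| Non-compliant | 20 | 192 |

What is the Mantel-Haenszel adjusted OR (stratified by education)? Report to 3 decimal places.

OR_MH = Σ(aᵢdᵢ/nᵢ) / Σ(bᵢcᵢ/nᵢ), where nᵢ is the stratum total.
Stratum 1 (≤ High school): n = 569; a·d/n = 4·264/569 = 1.8559; b·c/n = 282·19/569 = 9.4165
Stratum 2 (Some college): n = 498; a·d/n = 43·102/498 = 8.8072; b·c/n = 304·49/498 = 29.9116
Stratum 3 (≥ Bachelor's): n = 532; a·d/n = 8·192/532 = 2.8872; b·c/n = 312·20/532 = 11.7293
OR_MH = (1.8559 + 8.8072 + 2.8872) / (9.4165 + 29.9116 + 11.7293) = 13.5503 / 51.0575 = 0.26539

0.265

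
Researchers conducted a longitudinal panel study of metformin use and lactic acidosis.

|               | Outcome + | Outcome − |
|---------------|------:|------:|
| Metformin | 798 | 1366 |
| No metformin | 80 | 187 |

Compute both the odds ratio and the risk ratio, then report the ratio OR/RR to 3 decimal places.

Cells: a = 798, b = 1366, c = 80, d = 187.
OR = (798·187)/(1366·80) = 149226/109280 = 1.36554
Risk in exposed = 798/2164 = 0.36876; risk in unexposed = 80/267 = 0.29963; RR = 1.23074
OR/RR = 1.36554 / 1.23074 = 1.10952
The outcome is not rare, so the OR lies further from 1 than the RR.

1.110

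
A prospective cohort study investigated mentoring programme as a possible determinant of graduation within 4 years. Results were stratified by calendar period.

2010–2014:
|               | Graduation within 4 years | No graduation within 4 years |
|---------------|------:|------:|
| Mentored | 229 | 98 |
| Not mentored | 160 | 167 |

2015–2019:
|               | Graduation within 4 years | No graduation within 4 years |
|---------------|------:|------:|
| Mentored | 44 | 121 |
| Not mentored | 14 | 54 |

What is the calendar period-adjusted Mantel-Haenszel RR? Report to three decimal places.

RR_MH = Σ(aᵢ·n₀ᵢ/nᵢ) / Σ(cᵢ·n₁ᵢ/nᵢ), with n₁ᵢ = aᵢ+bᵢ (exposed), n₀ᵢ = cᵢ+dᵢ (unexposed), nᵢ = n₁ᵢ+n₀ᵢ.
Stratum 1 (2010–2014): n₁ = 327, n₀ = 327, n = 654; a·n₀/n = 229·327/654 = 114.5000; c·n₁/n = 160·327/654 = 80.0000
Stratum 2 (2015–2019): n₁ = 165, n₀ = 68, n = 233; a·n₀/n = 44·68/233 = 12.8412; c·n₁/n = 14·165/233 = 9.9142
RR_MH = (114.5000 + 12.8412) / (80.0000 + 9.9142) = 127.3412 / 89.9142 = 1.41625

1.416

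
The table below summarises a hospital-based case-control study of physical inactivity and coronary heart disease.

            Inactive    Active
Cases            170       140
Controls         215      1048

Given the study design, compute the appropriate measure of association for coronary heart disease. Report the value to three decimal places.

5.919

Reading the table with exposure as columns: a = 170 (Inactive, case), b = 215 (Inactive, non-case), c = 140 (Active, case), d = 1048.
This is a hospital-based case-control study: participants were sampled on outcome status, so risks in the source population cannot be estimated directly — relative risk is not valid here. The odds ratio is the appropriate measure.
OR = (a·d)/(b·c) = (170 × 1048) / (215 × 140) = 178160 / 30100 = 5.91894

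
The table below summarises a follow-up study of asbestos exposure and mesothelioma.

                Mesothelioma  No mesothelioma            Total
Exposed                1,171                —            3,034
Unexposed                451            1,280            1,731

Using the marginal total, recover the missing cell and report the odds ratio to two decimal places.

The missing cell is in the exposed row: 3034 − 1171 = 1863.
So a = 1171, b = 1863, c = 451, d = 1280.
OR = (a·d)/(b·c) = (1171 × 1280) / (1863 × 451) = 1498880 / 840213 = 1.78393

1.78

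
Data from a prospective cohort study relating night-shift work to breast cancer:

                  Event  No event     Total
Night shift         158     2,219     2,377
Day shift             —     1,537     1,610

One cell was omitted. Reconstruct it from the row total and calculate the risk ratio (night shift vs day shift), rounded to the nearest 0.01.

1.47

The missing cell is in the unexposed row: 1610 − 1537 = 73.
So a = 158, b = 2219, c = 73, d = 1537.
RR = [a/(a+b)] / [c/(c+d)] = (158/2377) / (73/1610) = 0.06647/0.04534 = 1.46599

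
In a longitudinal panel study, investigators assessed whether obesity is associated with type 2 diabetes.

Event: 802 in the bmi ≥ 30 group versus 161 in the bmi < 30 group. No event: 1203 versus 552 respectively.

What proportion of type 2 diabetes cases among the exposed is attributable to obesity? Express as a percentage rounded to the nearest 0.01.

From the description: a = 802, b = 1203, c = 161, d = 552.
Risk in exposed = 802/2005 = 0.40000; risk in unexposed = 161/713 = 0.22581.
RR = 0.40000/0.22581 = 1.77143
AR% = (RR − 1)/RR × 100 = (1.77143 − 1)/1.77143 × 100 = 43.5484%

43.55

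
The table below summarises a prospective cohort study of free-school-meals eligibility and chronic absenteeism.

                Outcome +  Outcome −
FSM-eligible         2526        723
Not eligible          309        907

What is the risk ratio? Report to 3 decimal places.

Cells: a = 2526, b = 723, c = 309, d = 907.
Risk in exposed = 2526/3249 = 0.77747; risk in unexposed = 309/1216 = 0.25411.
RR = 0.77747 / 0.25411 = 3.05956
The risk among the exposed is 3.06 times that among the unexposed.

3.060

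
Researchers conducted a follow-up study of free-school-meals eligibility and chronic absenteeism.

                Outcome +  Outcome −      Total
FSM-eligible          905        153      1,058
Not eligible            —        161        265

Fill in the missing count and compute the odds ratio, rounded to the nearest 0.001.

9.157

The missing cell is in the unexposed row: 265 − 161 = 104.
So a = 905, b = 153, c = 104, d = 161.
OR = (a·d)/(b·c) = (905 × 161) / (153 × 104) = 145705 / 15912 = 9.15693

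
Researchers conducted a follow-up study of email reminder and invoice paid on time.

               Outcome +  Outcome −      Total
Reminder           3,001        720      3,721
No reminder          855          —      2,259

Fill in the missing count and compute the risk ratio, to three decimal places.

2.131

The missing cell is in the unexposed row: 2259 − 855 = 1404.
So a = 3001, b = 720, c = 855, d = 1404.
RR = [a/(a+b)] / [c/(c+d)] = (3001/3721) / (855/2259) = 0.80650/0.37849 = 2.13087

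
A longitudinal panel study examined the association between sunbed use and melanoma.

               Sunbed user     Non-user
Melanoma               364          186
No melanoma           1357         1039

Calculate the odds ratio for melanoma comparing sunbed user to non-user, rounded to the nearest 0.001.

Reading the table with exposure as columns: a = 364 (Sunbed user, case), b = 1357 (Sunbed user, non-case), c = 186 (Non-user, case), d = 1039.
OR = (a·d)/(b·c) = (364 × 1039) / (1357 × 186) = 378196 / 252402 = 1.49839
The odds of melanoma are about 1.50 times as high in the sunbed user group.

1.498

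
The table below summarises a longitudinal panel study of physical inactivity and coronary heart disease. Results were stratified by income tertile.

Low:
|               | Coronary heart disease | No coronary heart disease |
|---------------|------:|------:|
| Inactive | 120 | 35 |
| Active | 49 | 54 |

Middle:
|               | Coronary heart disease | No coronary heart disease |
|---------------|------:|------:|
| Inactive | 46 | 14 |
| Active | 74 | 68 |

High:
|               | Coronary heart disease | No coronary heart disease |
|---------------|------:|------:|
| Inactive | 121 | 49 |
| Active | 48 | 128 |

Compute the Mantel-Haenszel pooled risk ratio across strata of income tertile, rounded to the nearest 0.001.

RR_MH = Σ(aᵢ·n₀ᵢ/nᵢ) / Σ(cᵢ·n₁ᵢ/nᵢ), with n₁ᵢ = aᵢ+bᵢ (exposed), n₀ᵢ = cᵢ+dᵢ (unexposed), nᵢ = n₁ᵢ+n₀ᵢ.
Stratum 1 (Low): n₁ = 155, n₀ = 103, n = 258; a·n₀/n = 120·103/258 = 47.9070; c·n₁/n = 49·155/258 = 29.4380
Stratum 2 (Middle): n₁ = 60, n₀ = 142, n = 202; a·n₀/n = 46·142/202 = 32.3366; c·n₁/n = 74·60/202 = 21.9802
Stratum 3 (High): n₁ = 170, n₀ = 176, n = 346; a·n₀/n = 121·176/346 = 61.5491; c·n₁/n = 48·170/346 = 23.5838
RR_MH = (47.9070 + 32.3366 + 61.5491) / (29.4380 + 21.9802 + 23.5838) = 141.7927 / 75.0020 = 1.89052

1.891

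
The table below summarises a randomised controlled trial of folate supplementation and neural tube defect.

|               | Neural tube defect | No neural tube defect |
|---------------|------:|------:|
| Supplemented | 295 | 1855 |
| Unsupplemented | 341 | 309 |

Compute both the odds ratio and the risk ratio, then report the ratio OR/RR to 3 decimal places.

0.551

Cells: a = 295, b = 1855, c = 341, d = 309.
OR = (295·309)/(1855·341) = 91155/632555 = 0.14411
Risk in exposed = 295/2150 = 0.13721; risk in unexposed = 341/650 = 0.52462; RR = 0.26154
OR/RR = 0.14411 / 0.26154 = 0.55098
The outcome is not rare, so the OR lies further from 1 than the RR.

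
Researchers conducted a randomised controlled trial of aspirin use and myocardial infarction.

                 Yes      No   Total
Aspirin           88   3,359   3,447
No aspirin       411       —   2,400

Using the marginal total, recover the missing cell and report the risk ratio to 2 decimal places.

0.15

The missing cell is in the unexposed row: 2400 − 411 = 1989.
So a = 88, b = 3359, c = 411, d = 1989.
RR = [a/(a+b)] / [c/(c+d)] = (88/3447) / (411/2400) = 0.02553/0.17125 = 0.14908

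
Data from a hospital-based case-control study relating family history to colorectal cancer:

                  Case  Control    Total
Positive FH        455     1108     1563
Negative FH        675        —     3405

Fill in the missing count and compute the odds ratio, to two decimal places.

The missing cell is in the unexposed row: 3405 − 675 = 2730.
So a = 455, b = 1108, c = 675, d = 2730.
OR = (a·d)/(b·c) = (455 × 2730) / (1108 × 675) = 1242150 / 747900 = 1.66085

1.66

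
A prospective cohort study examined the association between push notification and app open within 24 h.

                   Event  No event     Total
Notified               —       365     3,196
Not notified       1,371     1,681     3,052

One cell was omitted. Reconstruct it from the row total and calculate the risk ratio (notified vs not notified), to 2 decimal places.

1.97

The missing cell is in the exposed row: 3196 − 365 = 2831.
So a = 2831, b = 365, c = 1371, d = 1681.
RR = [a/(a+b)] / [c/(c+d)] = (2831/3196) / (1371/3052) = 0.88579/0.44921 = 1.97188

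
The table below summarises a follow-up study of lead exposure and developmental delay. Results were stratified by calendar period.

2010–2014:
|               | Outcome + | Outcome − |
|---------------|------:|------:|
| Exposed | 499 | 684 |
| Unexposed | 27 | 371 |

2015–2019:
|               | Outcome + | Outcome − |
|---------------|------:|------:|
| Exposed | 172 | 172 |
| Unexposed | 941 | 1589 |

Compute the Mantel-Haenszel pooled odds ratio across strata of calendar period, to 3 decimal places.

3.121

OR_MH = Σ(aᵢdᵢ/nᵢ) / Σ(bᵢcᵢ/nᵢ), where nᵢ is the stratum total.
Stratum 1 (2010–2014): n = 1581; a·d/n = 499·371/1581 = 117.0961; b·c/n = 684·27/1581 = 11.6812
Stratum 2 (2015–2019): n = 2874; a·d/n = 172·1589/2874 = 95.0967; b·c/n = 172·941/2874 = 56.3159
OR_MH = (117.0961 + 95.0967) / (11.6812 + 56.3159) = 212.1929 / 67.9972 = 3.12061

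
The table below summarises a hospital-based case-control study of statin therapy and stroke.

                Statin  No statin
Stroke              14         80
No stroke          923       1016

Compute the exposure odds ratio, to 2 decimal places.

Reading the table with exposure as columns: a = 14 (Statin, case), b = 923 (Statin, non-case), c = 80 (No statin, case), d = 1016.
OR = (a·d)/(b·c) = (14 × 1016) / (923 × 80) = 14224 / 73840 = 0.19263
Exposure is associated with lower odds of stroke (OR = 0.19 < 1).

0.19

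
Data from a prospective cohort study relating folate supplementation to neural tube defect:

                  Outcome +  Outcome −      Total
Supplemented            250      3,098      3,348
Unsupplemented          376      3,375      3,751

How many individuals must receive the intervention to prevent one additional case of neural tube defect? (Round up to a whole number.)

40

Risk in treated group = 250/3348 = 0.07467; risk in control = 376/3751 = 0.10024.
Absolute risk reduction = 0.10024 − 0.07467 = 0.02557
NNT = 1 / ARR = 1 / 0.02557 = 39.111 → round up → 40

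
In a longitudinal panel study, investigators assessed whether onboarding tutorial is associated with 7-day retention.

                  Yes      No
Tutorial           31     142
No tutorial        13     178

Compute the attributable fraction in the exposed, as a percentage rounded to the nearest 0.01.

62.02

Cells: a = 31, b = 142, c = 13, d = 178.
Risk in exposed = 31/173 = 0.17919; risk in unexposed = 13/191 = 0.06806.
RR = 0.17919/0.06806 = 2.63273
AR% = (RR − 1)/RR × 100 = (2.63273 − 1)/2.63273 × 100 = 62.0166%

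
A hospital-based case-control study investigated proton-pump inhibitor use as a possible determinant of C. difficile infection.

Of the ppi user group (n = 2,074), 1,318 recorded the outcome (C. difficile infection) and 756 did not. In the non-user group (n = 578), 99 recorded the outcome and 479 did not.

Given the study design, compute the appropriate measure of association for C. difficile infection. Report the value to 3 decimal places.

From the description: a = 1318, b = 756, c = 99, d = 479.
This is a hospital-based case-control study: participants were sampled on outcome status, so risks in the source population cannot be estimated directly — relative risk is not valid here. The odds ratio is the appropriate measure.
OR = (a·d)/(b·c) = (1318 × 479) / (756 × 99) = 631322 / 74844 = 8.43517

8.435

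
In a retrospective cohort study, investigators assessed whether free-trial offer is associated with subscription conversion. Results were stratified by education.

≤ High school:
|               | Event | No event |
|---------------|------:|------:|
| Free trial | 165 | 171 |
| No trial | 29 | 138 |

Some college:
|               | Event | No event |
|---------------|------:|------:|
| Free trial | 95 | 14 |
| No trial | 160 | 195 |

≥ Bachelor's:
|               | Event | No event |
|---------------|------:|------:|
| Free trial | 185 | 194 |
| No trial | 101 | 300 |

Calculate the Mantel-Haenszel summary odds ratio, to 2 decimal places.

OR_MH = Σ(aᵢdᵢ/nᵢ) / Σ(bᵢcᵢ/nᵢ), where nᵢ is the stratum total.
Stratum 1 (≤ High school): n = 503; a·d/n = 165·138/503 = 45.2684; b·c/n = 171·29/503 = 9.8588
Stratum 2 (Some college): n = 464; a·d/n = 95·195/464 = 39.9246; b·c/n = 14·160/464 = 4.8276
Stratum 3 (≥ Bachelor's): n = 780; a·d/n = 185·300/780 = 71.1538; b·c/n = 194·101/780 = 25.1205
OR_MH = (45.2684 + 39.9246 + 71.1538) / (9.8588 + 4.8276 + 25.1205) = 156.3468 / 39.8069 = 3.92763

3.93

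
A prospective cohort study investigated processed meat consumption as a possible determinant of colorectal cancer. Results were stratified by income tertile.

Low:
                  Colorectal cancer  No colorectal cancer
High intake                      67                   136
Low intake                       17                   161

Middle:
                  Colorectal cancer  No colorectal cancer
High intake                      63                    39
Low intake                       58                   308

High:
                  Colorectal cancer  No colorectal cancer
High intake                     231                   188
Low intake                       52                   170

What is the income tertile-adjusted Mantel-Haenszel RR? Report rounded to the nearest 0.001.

2.883

RR_MH = Σ(aᵢ·n₀ᵢ/nᵢ) / Σ(cᵢ·n₁ᵢ/nᵢ), with n₁ᵢ = aᵢ+bᵢ (exposed), n₀ᵢ = cᵢ+dᵢ (unexposed), nᵢ = n₁ᵢ+n₀ᵢ.
Stratum 1 (Low): n₁ = 203, n₀ = 178, n = 381; a·n₀/n = 67·178/381 = 31.3018; c·n₁/n = 17·203/381 = 9.0577
Stratum 2 (Middle): n₁ = 102, n₀ = 366, n = 468; a·n₀/n = 63·366/468 = 49.2692; c·n₁/n = 58·102/468 = 12.6410
Stratum 3 (High): n₁ = 419, n₀ = 222, n = 641; a·n₀/n = 231·222/641 = 80.0031; c·n₁/n = 52·419/641 = 33.9906
RR_MH = (31.3018 + 49.2692 + 80.0031) / (9.0577 + 12.6410 + 33.9906) = 160.5742 / 55.6894 = 2.88339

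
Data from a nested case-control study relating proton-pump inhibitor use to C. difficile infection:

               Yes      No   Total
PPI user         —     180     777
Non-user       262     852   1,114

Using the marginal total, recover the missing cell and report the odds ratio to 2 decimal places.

10.79

The missing cell is in the exposed row: 777 − 180 = 597.
So a = 597, b = 180, c = 262, d = 852.
OR = (a·d)/(b·c) = (597 × 852) / (180 × 262) = 508644 / 47160 = 10.78550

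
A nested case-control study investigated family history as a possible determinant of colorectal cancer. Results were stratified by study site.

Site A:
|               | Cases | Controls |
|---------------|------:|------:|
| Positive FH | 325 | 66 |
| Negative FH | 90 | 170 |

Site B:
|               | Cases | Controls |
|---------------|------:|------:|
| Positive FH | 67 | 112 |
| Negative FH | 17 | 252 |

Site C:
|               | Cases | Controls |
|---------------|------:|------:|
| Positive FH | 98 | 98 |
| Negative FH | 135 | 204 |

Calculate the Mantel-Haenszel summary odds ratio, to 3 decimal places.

OR_MH = Σ(aᵢdᵢ/nᵢ) / Σ(bᵢcᵢ/nᵢ), where nᵢ is the stratum total.
Stratum 1 (Site A): n = 651; a·d/n = 325·170/651 = 84.8694; b·c/n = 66·90/651 = 9.1244
Stratum 2 (Site B): n = 448; a·d/n = 67·252/448 = 37.6875; b·c/n = 112·17/448 = 4.2500
Stratum 3 (Site C): n = 535; a·d/n = 98·204/535 = 37.3682; b·c/n = 98·135/535 = 24.7290
OR_MH = (84.8694 + 37.6875 + 37.3682) / (9.1244 + 4.2500 + 24.7290) = 159.9252 / 38.1034 = 4.19714

4.197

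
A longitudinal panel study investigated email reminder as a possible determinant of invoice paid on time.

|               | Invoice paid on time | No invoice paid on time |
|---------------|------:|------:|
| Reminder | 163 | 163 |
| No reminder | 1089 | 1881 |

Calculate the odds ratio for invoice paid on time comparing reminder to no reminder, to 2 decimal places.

Cells: a = 163, b = 163, c = 1089, d = 1881.
OR = (a·d)/(b·c) = (163 × 1881) / (163 × 1089) = 306603 / 177507 = 1.72727
The odds of invoice paid on time are about 1.73 times as high in the reminder group.

1.73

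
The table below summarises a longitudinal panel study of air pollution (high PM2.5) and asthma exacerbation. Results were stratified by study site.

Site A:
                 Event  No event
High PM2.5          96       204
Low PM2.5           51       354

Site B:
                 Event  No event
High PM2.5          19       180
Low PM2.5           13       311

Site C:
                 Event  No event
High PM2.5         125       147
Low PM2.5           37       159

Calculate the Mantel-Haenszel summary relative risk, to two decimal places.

2.48

RR_MH = Σ(aᵢ·n₀ᵢ/nᵢ) / Σ(cᵢ·n₁ᵢ/nᵢ), with n₁ᵢ = aᵢ+bᵢ (exposed), n₀ᵢ = cᵢ+dᵢ (unexposed), nᵢ = n₁ᵢ+n₀ᵢ.
Stratum 1 (Site A): n₁ = 300, n₀ = 405, n = 705; a·n₀/n = 96·405/705 = 55.1489; c·n₁/n = 51·300/705 = 21.7021
Stratum 2 (Site B): n₁ = 199, n₀ = 324, n = 523; a·n₀/n = 19·324/523 = 11.7706; c·n₁/n = 13·199/523 = 4.9465
Stratum 3 (Site C): n₁ = 272, n₀ = 196, n = 468; a·n₀/n = 125·196/468 = 52.3504; c·n₁/n = 37·272/468 = 21.5043
RR_MH = (55.1489 + 11.7706 + 52.3504) / (21.7021 + 4.9465 + 21.5043) = 119.2699 / 48.1529 = 2.47690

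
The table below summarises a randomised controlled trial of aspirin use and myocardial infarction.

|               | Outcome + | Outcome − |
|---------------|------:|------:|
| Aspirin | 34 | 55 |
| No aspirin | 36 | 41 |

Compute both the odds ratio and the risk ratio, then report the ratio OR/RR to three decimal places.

Cells: a = 34, b = 55, c = 36, d = 41.
OR = (34·41)/(55·36) = 1394/1980 = 0.70404
Risk in exposed = 34/89 = 0.38202; risk in unexposed = 36/77 = 0.46753; RR = 0.81710
OR/RR = 0.70404 / 0.81710 = 0.86163
The outcome is not rare, so the OR lies further from 1 than the RR.

0.862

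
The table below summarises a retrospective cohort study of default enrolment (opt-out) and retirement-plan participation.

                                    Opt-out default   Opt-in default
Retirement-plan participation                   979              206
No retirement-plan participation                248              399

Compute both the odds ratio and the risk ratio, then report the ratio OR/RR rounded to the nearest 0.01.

3.26

Reading the table with exposure as columns: a = 979 (Opt-out default, case), b = 248 (Opt-out default, non-case), c = 206 (Opt-in default, case), d = 399.
OR = (979·399)/(248·206) = 390621/51088 = 7.64604
Risk in exposed = 979/1227 = 0.79788; risk in unexposed = 206/605 = 0.34050; RR = 2.34329
OR/RR = 7.64604 / 2.34329 = 3.26295
The outcome is not rare, so the OR lies further from 1 than the RR.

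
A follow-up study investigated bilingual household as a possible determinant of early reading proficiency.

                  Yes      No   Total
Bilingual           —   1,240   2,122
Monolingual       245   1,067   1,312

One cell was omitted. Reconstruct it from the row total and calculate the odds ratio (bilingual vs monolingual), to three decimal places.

The missing cell is in the exposed row: 2122 − 1240 = 882.
So a = 882, b = 1240, c = 245, d = 1067.
OR = (a·d)/(b·c) = (882 × 1067) / (1240 × 245) = 941094 / 303800 = 3.09774

3.098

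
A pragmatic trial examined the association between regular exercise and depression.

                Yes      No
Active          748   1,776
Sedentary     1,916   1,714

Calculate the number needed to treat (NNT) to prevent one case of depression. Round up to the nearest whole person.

Risk in treated group = 748/2524 = 0.29635; risk in control = 1916/3630 = 0.52782.
Absolute risk reduction = 0.52782 − 0.29635 = 0.23147
NNT = 1 / ARR = 1 / 0.23147 = 4.320 → round up → 5

5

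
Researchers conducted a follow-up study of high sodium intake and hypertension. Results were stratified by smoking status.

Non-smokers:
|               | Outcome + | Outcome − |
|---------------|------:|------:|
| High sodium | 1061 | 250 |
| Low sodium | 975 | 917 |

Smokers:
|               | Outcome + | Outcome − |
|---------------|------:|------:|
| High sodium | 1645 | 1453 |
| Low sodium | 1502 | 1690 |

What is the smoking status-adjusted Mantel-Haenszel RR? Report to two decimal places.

1.28

RR_MH = Σ(aᵢ·n₀ᵢ/nᵢ) / Σ(cᵢ·n₁ᵢ/nᵢ), with n₁ᵢ = aᵢ+bᵢ (exposed), n₀ᵢ = cᵢ+dᵢ (unexposed), nᵢ = n₁ᵢ+n₀ᵢ.
Stratum 1 (Non-smokers): n₁ = 1311, n₀ = 1892, n = 3203; a·n₀/n = 1061·1892/3203 = 626.7287; c·n₁/n = 975·1311/3203 = 399.0712
Stratum 2 (Smokers): n₁ = 3098, n₀ = 3192, n = 6290; a·n₀/n = 1645·3192/6290 = 834.7917; c·n₁/n = 1502·3098/6290 = 739.7768
RR_MH = (626.7287 + 834.7917) / (399.0712 + 739.7768) = 1461.5204 / 1138.8480 = 1.28333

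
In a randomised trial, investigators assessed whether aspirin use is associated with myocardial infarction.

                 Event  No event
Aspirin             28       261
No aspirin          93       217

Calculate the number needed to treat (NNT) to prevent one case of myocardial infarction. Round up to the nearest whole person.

Risk in treated group = 28/289 = 0.09689; risk in control = 93/310 = 0.30000.
Absolute risk reduction = 0.30000 − 0.09689 = 0.20311
NNT = 1 / ARR = 1 / 0.20311 = 4.923 → round up → 5

5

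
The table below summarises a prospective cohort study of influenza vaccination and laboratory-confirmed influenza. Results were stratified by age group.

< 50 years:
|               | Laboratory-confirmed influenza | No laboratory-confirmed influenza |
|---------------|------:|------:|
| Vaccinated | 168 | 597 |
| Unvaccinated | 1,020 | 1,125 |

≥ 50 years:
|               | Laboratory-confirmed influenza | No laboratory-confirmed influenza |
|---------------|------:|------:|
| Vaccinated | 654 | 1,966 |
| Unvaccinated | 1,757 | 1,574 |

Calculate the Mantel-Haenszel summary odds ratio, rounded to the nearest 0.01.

OR_MH = Σ(aᵢdᵢ/nᵢ) / Σ(bᵢcᵢ/nᵢ), where nᵢ is the stratum total.
Stratum 1 (< 50 years): n = 2910; a·d/n = 168·1125/2910 = 64.9485; b·c/n = 597·1020/2910 = 209.2577
Stratum 2 (≥ 50 years): n = 5951; a·d/n = 654·1574/5951 = 172.9787; b·c/n = 1966·1757/5951 = 580.4507
OR_MH = (64.9485 + 172.9787) / (209.2577 + 580.4507) = 237.9271 / 789.7084 = 0.30128

0.30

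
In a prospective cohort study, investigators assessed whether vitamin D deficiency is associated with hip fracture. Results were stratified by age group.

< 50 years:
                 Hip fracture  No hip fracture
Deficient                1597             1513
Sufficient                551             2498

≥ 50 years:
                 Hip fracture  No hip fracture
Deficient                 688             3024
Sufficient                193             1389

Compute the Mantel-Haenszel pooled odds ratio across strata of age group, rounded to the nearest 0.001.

3.372

OR_MH = Σ(aᵢdᵢ/nᵢ) / Σ(bᵢcᵢ/nᵢ), where nᵢ is the stratum total.
Stratum 1 (< 50 years): n = 6159; a·d/n = 1597·2498/6159 = 647.7198; b·c/n = 1513·551/6159 = 135.3569
Stratum 2 (≥ 50 years): n = 5294; a·d/n = 688·1389/5294 = 180.5123; b·c/n = 3024·193/5294 = 110.2440
OR_MH = (647.7198 + 180.5123) / (135.3569 + 110.2440) = 828.2320 / 245.6009 = 3.37227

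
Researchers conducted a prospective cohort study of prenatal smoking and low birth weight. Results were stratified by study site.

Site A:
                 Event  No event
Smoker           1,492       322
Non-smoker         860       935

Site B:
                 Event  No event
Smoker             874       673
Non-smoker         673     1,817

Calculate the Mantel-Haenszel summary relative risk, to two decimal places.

RR_MH = Σ(aᵢ·n₀ᵢ/nᵢ) / Σ(cᵢ·n₁ᵢ/nᵢ), with n₁ᵢ = aᵢ+bᵢ (exposed), n₀ᵢ = cᵢ+dᵢ (unexposed), nᵢ = n₁ᵢ+n₀ᵢ.
Stratum 1 (Site A): n₁ = 1814, n₀ = 1795, n = 3609; a·n₀/n = 1492·1795/3609 = 742.0726; c·n₁/n = 860·1814/3609 = 432.2638
Stratum 2 (Site B): n₁ = 1547, n₀ = 2490, n = 4037; a·n₀/n = 874·2490/4037 = 539.0785; c·n₁/n = 673·1547/4037 = 257.8972
RR_MH = (742.0726 + 539.0785) / (432.2638 + 257.8972) = 1281.1511 / 690.1610 = 1.85631

1.86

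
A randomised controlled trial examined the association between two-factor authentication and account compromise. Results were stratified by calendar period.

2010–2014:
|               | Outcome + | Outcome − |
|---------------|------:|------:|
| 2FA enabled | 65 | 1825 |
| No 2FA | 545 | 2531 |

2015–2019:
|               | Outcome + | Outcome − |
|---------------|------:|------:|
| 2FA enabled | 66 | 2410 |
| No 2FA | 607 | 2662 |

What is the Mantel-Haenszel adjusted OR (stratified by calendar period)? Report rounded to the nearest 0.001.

0.140

OR_MH = Σ(aᵢdᵢ/nᵢ) / Σ(bᵢcᵢ/nᵢ), where nᵢ is the stratum total.
Stratum 1 (2010–2014): n = 4966; a·d/n = 65·2531/4966 = 33.1283; b·c/n = 1825·545/4966 = 200.2870
Stratum 2 (2015–2019): n = 5745; a·d/n = 66·2662/5745 = 30.5817; b·c/n = 2410·607/5745 = 254.6336
OR_MH = (33.1283 + 30.5817) / (200.2870 + 254.6336) = 63.7100 / 454.9205 = 0.14005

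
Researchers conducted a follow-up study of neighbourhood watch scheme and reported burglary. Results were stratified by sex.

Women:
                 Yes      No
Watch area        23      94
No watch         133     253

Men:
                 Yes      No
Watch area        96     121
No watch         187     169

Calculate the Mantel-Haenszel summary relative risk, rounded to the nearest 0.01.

0.76

RR_MH = Σ(aᵢ·n₀ᵢ/nᵢ) / Σ(cᵢ·n₁ᵢ/nᵢ), with n₁ᵢ = aᵢ+bᵢ (exposed), n₀ᵢ = cᵢ+dᵢ (unexposed), nᵢ = n₁ᵢ+n₀ᵢ.
Stratum 1 (Women): n₁ = 117, n₀ = 386, n = 503; a·n₀/n = 23·386/503 = 17.6501; c·n₁/n = 133·117/503 = 30.9364
Stratum 2 (Men): n₁ = 217, n₀ = 356, n = 573; a·n₀/n = 96·356/573 = 59.6440; c·n₁/n = 187·217/573 = 70.8185
RR_MH = (17.6501 + 59.6440) / (30.9364 + 70.8185) = 77.2941 / 101.7549 = 0.75961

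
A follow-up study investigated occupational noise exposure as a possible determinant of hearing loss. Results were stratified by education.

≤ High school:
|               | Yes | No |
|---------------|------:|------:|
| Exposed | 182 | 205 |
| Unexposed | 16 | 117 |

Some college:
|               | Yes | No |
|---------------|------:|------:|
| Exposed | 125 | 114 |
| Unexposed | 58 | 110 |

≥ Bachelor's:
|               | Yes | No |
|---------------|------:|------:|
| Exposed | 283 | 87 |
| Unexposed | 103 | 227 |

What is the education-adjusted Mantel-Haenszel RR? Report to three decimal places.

2.306

RR_MH = Σ(aᵢ·n₀ᵢ/nᵢ) / Σ(cᵢ·n₁ᵢ/nᵢ), with n₁ᵢ = aᵢ+bᵢ (exposed), n₀ᵢ = cᵢ+dᵢ (unexposed), nᵢ = n₁ᵢ+n₀ᵢ.
Stratum 1 (≤ High school): n₁ = 387, n₀ = 133, n = 520; a·n₀/n = 182·133/520 = 46.5500; c·n₁/n = 16·387/520 = 11.9077
Stratum 2 (Some college): n₁ = 239, n₀ = 168, n = 407; a·n₀/n = 125·168/407 = 51.5971; c·n₁/n = 58·239/407 = 34.0590
Stratum 3 (≥ Bachelor's): n₁ = 370, n₀ = 330, n = 700; a·n₀/n = 283·330/700 = 133.4143; c·n₁/n = 103·370/700 = 54.4429
RR_MH = (46.5500 + 51.5971 + 133.4143) / (11.9077 + 34.0590 + 54.4429) = 231.5613 / 100.4095 = 2.30617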